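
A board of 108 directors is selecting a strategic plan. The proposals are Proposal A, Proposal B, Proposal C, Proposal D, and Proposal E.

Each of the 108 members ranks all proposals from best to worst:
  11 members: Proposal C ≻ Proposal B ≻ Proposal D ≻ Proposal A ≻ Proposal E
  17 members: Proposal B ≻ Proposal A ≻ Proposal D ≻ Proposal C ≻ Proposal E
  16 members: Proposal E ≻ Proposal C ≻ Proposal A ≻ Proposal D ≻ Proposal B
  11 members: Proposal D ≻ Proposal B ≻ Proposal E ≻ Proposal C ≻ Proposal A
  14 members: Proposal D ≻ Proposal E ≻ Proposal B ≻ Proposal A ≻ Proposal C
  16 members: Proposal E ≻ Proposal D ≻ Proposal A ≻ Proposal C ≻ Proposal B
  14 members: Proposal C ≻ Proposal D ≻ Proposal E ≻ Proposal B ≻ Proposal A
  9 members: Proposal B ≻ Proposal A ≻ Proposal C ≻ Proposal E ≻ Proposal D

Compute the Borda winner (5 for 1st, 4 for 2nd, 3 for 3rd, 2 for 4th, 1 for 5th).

Proposal D

Proposal A: 11×2 + 17×4 + 16×3 + 11×1 + 14×2 + 16×3 + 14×1 + 9×4 = 275
Proposal B: 11×4 + 17×5 + 16×1 + 11×4 + 14×3 + 16×1 + 14×2 + 9×5 = 320
Proposal C: 11×5 + 17×2 + 16×4 + 11×2 + 14×1 + 16×2 + 14×5 + 9×3 = 318
Proposal D: 11×3 + 17×3 + 16×2 + 11×5 + 14×5 + 16×4 + 14×4 + 9×1 = 370
Proposal E: 11×1 + 17×1 + 16×5 + 11×3 + 14×4 + 16×5 + 14×3 + 9×2 = 337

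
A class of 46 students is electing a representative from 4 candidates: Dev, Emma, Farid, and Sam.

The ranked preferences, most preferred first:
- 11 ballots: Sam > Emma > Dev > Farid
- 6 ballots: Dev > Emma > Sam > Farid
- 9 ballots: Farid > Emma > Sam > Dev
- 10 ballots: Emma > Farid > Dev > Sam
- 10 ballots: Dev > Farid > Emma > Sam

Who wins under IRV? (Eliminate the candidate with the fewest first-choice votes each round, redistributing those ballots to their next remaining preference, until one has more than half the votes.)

Round 1: Dev 16, Emma 10, Farid 9, Sam 11. Farid eliminated.
Round 2: Dev 16, Emma 19, Sam 11. Sam eliminated.
Round 3: Dev 16, Emma 30. Emma has a majority (≥24).

Emma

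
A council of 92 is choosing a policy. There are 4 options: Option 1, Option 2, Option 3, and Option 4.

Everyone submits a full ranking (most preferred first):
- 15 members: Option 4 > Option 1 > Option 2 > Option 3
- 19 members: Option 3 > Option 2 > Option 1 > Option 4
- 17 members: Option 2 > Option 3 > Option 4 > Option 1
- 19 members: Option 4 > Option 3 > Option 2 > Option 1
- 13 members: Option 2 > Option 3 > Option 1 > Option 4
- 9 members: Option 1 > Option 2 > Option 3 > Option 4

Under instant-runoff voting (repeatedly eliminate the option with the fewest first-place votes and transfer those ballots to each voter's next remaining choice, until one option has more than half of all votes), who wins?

Round 1: Option 1 9, Option 2 30, Option 3 19, Option 4 34. Option 1 eliminated.
Round 2: Option 2 39, Option 3 19, Option 4 34. Option 3 eliminated.
Round 3: Option 2 58, Option 4 34. Option 2 has a majority (≥47).

Option 2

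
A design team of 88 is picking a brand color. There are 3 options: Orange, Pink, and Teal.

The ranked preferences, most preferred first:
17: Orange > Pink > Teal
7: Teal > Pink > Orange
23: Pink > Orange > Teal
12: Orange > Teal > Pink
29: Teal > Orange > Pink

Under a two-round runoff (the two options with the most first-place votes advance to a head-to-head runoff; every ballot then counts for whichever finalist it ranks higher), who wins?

Orange

Round 1 first-place votes: Orange 29, Pink 23, Teal 36. Teal and Orange advance.
Runoff: Teal is ranked above Orange on 36 ballots, Orange above Teal on 52.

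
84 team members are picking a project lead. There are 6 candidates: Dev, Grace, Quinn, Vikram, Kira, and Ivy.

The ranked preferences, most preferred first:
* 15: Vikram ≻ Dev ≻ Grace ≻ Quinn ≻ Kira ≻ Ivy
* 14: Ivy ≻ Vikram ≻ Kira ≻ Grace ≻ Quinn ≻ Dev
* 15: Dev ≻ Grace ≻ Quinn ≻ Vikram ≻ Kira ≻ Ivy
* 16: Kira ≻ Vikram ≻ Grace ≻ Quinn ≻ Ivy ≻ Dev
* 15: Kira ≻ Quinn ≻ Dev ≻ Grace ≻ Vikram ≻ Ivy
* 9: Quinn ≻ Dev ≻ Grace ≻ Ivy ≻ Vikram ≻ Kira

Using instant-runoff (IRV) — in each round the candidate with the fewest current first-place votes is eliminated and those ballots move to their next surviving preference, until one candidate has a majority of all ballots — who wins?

Round 1: Dev 15, Grace 0, Quinn 9, Vikram 15, Kira 31, Ivy 14. Grace eliminated.
Round 2: Dev 15, Quinn 9, Vikram 15, Kira 31, Ivy 14. Quinn eliminated.
Round 3: Dev 24, Vikram 15, Kira 31, Ivy 14. Ivy eliminated.
Round 4: Dev 24, Vikram 29, Kira 31. Dev eliminated.
Round 5: Vikram 53, Kira 31. Vikram has a majority (≥43).

Vikram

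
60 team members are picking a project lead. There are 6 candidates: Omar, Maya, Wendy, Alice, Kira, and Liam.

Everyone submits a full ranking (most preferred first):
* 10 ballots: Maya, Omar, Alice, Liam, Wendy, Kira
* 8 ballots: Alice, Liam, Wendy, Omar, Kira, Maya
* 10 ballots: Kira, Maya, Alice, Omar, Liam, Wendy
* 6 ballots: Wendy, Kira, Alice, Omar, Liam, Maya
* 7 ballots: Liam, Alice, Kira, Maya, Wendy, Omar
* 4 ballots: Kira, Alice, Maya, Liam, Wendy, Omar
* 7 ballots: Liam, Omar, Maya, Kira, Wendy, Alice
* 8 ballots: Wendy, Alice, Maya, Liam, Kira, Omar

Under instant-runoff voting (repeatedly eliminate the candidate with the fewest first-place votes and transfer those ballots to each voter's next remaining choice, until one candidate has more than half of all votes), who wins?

Round 1: Omar 0, Maya 10, Wendy 14, Alice 8, Kira 14, Liam 14. Omar eliminated.
Round 2: Maya 10, Wendy 14, Alice 8, Kira 14, Liam 14. Alice eliminated.
Round 3: Maya 10, Wendy 14, Kira 14, Liam 22. Maya eliminated.
Round 4: Wendy 14, Kira 14, Liam 32. Liam has a majority (≥31).

Liam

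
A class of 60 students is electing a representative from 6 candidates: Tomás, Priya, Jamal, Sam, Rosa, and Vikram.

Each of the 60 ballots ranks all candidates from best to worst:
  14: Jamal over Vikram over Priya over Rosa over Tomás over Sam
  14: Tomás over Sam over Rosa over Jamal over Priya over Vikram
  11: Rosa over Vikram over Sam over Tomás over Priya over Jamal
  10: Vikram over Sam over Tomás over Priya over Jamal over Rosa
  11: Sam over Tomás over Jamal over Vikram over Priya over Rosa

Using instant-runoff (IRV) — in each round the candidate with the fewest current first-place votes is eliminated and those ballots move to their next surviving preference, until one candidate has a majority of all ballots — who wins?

Sam

Round 1: Tomás 14, Priya 0, Jamal 14, Sam 11, Rosa 11, Vikram 10. Priya eliminated.
Round 2: Tomás 14, Jamal 14, Sam 11, Rosa 11, Vikram 10. Vikram eliminated.
Round 3: Tomás 14, Jamal 14, Sam 21, Rosa 11. Rosa eliminated.
Round 4: Tomás 14, Jamal 14, Sam 32. Sam has a majority (≥31).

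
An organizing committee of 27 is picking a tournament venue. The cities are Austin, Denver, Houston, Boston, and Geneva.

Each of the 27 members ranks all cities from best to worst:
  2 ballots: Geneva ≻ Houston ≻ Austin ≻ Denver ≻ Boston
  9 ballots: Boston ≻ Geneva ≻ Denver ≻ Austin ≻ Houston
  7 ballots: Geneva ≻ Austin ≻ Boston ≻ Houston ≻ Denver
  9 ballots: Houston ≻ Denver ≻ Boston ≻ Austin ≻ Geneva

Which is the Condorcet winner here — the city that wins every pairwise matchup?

Boston

Boston vs Austin: 18–9
Boston vs Denver: 16–11
Boston vs Houston: 16–11
Boston vs Geneva: 18–9
Boston beats every other city.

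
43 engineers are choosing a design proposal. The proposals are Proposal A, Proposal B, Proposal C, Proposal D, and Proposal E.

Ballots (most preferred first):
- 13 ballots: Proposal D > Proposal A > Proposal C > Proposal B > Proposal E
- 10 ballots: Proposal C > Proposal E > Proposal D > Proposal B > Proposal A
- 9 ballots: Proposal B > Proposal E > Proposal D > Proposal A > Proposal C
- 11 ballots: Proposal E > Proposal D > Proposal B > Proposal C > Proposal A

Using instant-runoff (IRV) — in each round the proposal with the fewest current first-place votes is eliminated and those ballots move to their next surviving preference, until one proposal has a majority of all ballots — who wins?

Round 1: Proposal A 0, Proposal B 9, Proposal C 10, Proposal D 13, Proposal E 11. Proposal A eliminated.
Round 2: Proposal B 9, Proposal C 10, Proposal D 13, Proposal E 11. Proposal B eliminated.
Round 3: Proposal C 10, Proposal D 13, Proposal E 20. Proposal C eliminated.
Round 4: Proposal D 13, Proposal E 30. Proposal E has a majority (≥22).

Proposal E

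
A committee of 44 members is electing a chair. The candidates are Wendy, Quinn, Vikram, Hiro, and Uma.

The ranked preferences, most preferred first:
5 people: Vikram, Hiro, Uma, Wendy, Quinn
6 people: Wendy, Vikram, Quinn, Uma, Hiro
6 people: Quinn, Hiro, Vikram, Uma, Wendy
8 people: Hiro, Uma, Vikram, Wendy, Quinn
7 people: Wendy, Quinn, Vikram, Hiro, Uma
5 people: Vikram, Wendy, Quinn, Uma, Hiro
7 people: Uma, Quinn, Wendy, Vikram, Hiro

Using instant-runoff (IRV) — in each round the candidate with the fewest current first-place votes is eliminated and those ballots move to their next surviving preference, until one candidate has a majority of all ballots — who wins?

Round 1: Wendy 13, Quinn 6, Vikram 10, Hiro 8, Uma 7. Quinn eliminated.
Round 2: Wendy 13, Vikram 10, Hiro 14, Uma 7. Uma eliminated.
Round 3: Wendy 20, Vikram 10, Hiro 14. Vikram eliminated.
Round 4: Wendy 25, Hiro 19. Wendy has a majority (≥23).

Wendy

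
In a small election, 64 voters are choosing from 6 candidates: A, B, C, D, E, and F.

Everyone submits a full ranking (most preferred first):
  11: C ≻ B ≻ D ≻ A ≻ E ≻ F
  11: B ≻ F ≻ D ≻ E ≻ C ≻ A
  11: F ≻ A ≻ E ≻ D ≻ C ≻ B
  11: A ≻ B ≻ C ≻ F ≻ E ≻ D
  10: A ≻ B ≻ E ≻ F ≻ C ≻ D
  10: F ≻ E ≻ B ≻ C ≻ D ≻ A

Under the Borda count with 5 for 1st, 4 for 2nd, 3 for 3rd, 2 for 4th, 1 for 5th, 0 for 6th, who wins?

B

A: 11×2 + 11×0 + 11×4 + 11×5 + 10×5 + 10×0 = 171
B: 11×4 + 11×5 + 11×0 + 11×4 + 10×4 + 10×3 = 213
C: 11×5 + 11×1 + 11×1 + 11×3 + 10×1 + 10×2 = 140
D: 11×3 + 11×3 + 11×2 + 11×0 + 10×0 + 10×1 = 98
E: 11×1 + 11×2 + 11×3 + 11×1 + 10×3 + 10×4 = 147
F: 11×0 + 11×4 + 11×5 + 11×2 + 10×2 + 10×5 = 191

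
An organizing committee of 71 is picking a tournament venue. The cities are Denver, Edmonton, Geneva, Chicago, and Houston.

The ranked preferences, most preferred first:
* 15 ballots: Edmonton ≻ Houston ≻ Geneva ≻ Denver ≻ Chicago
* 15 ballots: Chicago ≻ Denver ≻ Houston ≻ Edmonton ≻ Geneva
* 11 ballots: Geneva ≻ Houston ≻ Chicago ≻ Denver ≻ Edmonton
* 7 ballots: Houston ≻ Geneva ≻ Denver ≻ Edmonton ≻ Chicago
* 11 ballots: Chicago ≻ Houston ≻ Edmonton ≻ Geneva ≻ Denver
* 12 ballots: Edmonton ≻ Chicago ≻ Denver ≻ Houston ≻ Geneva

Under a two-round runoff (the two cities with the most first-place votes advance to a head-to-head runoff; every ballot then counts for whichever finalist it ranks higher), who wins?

Round 1 first-place votes: Denver 0, Edmonton 27, Geneva 11, Chicago 26, Houston 7. Edmonton and Chicago advance.
Runoff: Edmonton is ranked above Chicago on 34 ballots, Chicago above Edmonton on 37.

Chicago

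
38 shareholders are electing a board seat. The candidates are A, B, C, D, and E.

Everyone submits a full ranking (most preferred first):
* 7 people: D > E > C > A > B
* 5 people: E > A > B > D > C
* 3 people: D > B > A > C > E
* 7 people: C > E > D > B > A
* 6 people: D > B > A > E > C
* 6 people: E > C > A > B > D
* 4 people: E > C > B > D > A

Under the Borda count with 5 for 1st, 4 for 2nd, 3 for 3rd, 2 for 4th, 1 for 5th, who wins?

E

A: 7×2 + 5×4 + 3×3 + 7×1 + 6×3 + 6×3 + 4×1 = 90
B: 7×1 + 5×3 + 3×4 + 7×2 + 6×4 + 6×2 + 4×3 = 96
C: 7×3 + 5×1 + 3×2 + 7×5 + 6×1 + 6×4 + 4×4 = 113
D: 7×5 + 5×2 + 3×5 + 7×3 + 6×5 + 6×1 + 4×2 = 125
E: 7×4 + 5×5 + 3×1 + 7×4 + 6×2 + 6×5 + 4×5 = 146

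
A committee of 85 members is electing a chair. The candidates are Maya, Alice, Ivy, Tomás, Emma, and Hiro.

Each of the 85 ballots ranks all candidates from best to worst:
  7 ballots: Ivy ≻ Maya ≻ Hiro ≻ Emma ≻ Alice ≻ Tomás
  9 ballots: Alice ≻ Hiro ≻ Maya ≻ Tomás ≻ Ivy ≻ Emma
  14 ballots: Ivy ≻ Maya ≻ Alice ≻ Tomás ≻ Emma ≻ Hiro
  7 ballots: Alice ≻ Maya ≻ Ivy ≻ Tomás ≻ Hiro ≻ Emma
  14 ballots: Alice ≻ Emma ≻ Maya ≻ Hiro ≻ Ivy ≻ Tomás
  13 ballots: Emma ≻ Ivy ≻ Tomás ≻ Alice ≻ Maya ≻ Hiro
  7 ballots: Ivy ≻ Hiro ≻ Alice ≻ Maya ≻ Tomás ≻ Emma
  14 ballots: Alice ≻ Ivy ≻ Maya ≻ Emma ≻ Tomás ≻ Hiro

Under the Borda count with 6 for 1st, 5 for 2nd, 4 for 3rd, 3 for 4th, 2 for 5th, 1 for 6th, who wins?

Alice

Maya: 7×5 + 9×4 + 14×5 + 7×5 + 14×4 + 13×2 + 7×3 + 14×4 = 335
Alice: 7×2 + 9×6 + 14×4 + 7×6 + 14×6 + 13×3 + 7×4 + 14×6 = 401
Ivy: 7×6 + 9×2 + 14×6 + 7×4 + 14×2 + 13×5 + 7×6 + 14×5 = 377
Tomás: 7×1 + 9×3 + 14×3 + 7×3 + 14×1 + 13×4 + 7×2 + 14×2 = 205
Emma: 7×3 + 9×1 + 14×2 + 7×1 + 14×5 + 13×6 + 7×1 + 14×3 = 262
Hiro: 7×4 + 9×5 + 14×1 + 7×2 + 14×3 + 13×1 + 7×5 + 14×1 = 205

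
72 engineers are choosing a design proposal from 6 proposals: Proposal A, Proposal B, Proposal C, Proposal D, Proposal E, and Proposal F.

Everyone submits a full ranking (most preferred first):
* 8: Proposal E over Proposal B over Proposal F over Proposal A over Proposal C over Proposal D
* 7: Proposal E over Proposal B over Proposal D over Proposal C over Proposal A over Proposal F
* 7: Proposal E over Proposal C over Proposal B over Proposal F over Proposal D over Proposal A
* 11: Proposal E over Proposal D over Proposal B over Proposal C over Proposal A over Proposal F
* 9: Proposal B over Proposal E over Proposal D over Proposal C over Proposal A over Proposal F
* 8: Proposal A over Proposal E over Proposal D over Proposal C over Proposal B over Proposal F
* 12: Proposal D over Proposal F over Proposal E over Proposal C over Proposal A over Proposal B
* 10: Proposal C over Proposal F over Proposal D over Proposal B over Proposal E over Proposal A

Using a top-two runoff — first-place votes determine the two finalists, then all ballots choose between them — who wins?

Round 1 first-place votes: Proposal A 8, Proposal B 9, Proposal C 10, Proposal D 12, Proposal E 33, Proposal F 0. Proposal E and Proposal D advance.
Runoff: Proposal E is ranked above Proposal D on 50 ballots, Proposal D above Proposal E on 22.

Proposal E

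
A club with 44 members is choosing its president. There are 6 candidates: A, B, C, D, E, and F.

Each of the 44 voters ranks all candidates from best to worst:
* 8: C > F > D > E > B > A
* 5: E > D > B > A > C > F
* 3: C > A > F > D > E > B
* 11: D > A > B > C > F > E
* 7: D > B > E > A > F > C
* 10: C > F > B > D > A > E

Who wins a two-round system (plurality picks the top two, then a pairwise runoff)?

Round 1 first-place votes: A 0, B 0, C 21, D 18, E 5, F 0. C and D advance.
Runoff: C is ranked above D on 21 ballots, D above C on 23.

D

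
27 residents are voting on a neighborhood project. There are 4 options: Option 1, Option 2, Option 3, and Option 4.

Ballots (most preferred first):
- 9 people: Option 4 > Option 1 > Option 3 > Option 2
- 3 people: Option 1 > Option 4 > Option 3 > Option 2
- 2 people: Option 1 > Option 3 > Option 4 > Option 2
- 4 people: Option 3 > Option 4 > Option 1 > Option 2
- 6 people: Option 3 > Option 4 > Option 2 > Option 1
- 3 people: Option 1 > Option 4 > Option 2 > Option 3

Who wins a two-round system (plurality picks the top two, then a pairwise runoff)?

Round 1 first-place votes: Option 1 8, Option 2 0, Option 3 10, Option 4 9. Option 3 and Option 4 advance.
Runoff: Option 3 is ranked above Option 4 on 12 ballots, Option 4 above Option 3 on 15.

Option 4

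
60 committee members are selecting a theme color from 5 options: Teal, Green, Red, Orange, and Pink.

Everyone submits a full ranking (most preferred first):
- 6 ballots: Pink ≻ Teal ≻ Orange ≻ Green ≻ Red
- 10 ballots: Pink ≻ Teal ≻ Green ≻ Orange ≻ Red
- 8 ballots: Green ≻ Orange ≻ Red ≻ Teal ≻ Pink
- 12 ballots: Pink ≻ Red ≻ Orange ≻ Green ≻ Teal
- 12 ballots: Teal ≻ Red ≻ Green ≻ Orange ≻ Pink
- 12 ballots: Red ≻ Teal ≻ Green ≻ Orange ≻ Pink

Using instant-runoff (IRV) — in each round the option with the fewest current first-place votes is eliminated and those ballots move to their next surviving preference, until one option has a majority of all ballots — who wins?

Round 1: Teal 12, Green 8, Red 12, Orange 0, Pink 28. Orange eliminated.
Round 2: Teal 12, Green 8, Red 12, Pink 28. Green eliminated.
Round 3: Teal 12, Red 20, Pink 28. Teal eliminated.
Round 4: Red 32, Pink 28. Red has a majority (≥31).

Red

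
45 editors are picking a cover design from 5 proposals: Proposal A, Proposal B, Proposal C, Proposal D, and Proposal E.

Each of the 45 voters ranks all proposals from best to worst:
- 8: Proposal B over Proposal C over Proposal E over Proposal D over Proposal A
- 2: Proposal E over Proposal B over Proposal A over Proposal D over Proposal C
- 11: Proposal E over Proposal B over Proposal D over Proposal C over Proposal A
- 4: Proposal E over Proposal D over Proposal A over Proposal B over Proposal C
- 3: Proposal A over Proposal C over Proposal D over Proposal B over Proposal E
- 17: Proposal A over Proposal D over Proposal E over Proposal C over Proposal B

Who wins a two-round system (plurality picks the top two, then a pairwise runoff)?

Round 1 first-place votes: Proposal A 20, Proposal B 8, Proposal C 0, Proposal D 0, Proposal E 17. Proposal A and Proposal E advance.
Runoff: Proposal A is ranked above Proposal E on 20 ballots, Proposal E above Proposal A on 25.

Proposal E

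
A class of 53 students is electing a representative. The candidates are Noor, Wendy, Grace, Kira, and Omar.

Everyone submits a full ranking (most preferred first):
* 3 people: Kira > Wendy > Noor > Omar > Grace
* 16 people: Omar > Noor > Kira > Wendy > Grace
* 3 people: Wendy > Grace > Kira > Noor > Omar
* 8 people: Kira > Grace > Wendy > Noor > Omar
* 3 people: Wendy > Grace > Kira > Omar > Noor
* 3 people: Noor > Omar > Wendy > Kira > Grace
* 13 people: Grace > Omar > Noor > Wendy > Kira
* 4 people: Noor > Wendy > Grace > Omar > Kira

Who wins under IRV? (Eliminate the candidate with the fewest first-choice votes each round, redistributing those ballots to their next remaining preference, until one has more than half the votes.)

Round 1: Noor 7, Wendy 6, Grace 13, Kira 11, Omar 16. Wendy eliminated.
Round 2: Noor 7, Grace 19, Kira 11, Omar 16. Noor eliminated.
Round 3: Grace 23, Kira 11, Omar 19. Kira eliminated.
Round 4: Grace 31, Omar 22. Grace has a majority (≥27).

Grace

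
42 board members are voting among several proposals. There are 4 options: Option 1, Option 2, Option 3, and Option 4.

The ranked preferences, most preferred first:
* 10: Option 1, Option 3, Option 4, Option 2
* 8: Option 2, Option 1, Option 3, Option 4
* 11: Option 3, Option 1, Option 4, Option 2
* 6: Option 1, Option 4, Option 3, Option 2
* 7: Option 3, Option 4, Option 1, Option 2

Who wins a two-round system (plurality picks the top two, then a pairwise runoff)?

Option 1

Round 1 first-place votes: Option 1 16, Option 2 8, Option 3 18, Option 4 0. Option 3 and Option 1 advance.
Runoff: Option 3 is ranked above Option 1 on 18 ballots, Option 1 above Option 3 on 24.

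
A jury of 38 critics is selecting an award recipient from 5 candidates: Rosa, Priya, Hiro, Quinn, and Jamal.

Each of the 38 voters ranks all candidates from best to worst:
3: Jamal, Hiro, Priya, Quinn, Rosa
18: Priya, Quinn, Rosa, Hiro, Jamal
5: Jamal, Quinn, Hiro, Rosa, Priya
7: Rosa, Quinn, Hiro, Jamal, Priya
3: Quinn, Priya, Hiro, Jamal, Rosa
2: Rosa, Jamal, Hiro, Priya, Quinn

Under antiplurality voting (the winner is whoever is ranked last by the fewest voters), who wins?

Hiro

Last-place votes: Rosa 6, Priya 12, Hiro 0, Quinn 2, Jamal 18.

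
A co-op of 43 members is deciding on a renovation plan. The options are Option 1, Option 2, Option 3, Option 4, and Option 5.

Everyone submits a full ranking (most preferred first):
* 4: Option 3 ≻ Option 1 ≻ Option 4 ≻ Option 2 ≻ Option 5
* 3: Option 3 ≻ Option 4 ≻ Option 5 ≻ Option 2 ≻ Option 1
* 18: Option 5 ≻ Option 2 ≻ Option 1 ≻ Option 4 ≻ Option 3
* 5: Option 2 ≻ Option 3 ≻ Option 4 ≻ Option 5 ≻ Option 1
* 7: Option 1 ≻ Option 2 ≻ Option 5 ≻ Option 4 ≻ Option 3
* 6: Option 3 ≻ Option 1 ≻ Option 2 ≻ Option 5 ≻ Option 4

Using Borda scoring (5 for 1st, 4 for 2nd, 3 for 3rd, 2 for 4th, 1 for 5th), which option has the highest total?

Option 2

Option 1: 4×4 + 3×1 + 18×3 + 5×1 + 7×5 + 6×4 = 137
Option 2: 4×2 + 3×2 + 18×4 + 5×5 + 7×4 + 6×3 = 157
Option 3: 4×5 + 3×5 + 18×1 + 5×4 + 7×1 + 6×5 = 110
Option 4: 4×3 + 3×4 + 18×2 + 5×3 + 7×2 + 6×1 = 95
Option 5: 4×1 + 3×3 + 18×5 + 5×2 + 7×3 + 6×2 = 146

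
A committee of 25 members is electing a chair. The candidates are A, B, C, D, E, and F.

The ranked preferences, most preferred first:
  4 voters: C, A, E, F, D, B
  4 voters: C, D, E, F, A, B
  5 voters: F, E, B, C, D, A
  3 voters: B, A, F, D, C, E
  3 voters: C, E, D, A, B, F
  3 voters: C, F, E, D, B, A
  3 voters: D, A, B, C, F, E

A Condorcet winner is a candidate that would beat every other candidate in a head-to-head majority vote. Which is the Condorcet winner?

C

C vs A: 19–6
C vs B: 14–11
C vs D: 19–6
C vs E: 20–5
C vs F: 17–8
C beats every other candidate.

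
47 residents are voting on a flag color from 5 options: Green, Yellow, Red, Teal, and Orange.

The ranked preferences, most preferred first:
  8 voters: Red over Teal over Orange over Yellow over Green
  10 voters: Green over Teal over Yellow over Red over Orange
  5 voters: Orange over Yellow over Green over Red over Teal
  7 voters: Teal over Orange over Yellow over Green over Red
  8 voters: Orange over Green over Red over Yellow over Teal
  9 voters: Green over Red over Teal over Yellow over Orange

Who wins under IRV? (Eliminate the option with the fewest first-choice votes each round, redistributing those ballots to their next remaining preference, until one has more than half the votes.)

Round 1: Green 19, Yellow 0, Red 8, Teal 7, Orange 13. Yellow eliminated.
Round 2: Green 19, Red 8, Teal 7, Orange 13. Teal eliminated.
Round 3: Green 19, Red 8, Orange 20. Red eliminated.
Round 4: Green 19, Orange 28. Orange has a majority (≥24).

Orange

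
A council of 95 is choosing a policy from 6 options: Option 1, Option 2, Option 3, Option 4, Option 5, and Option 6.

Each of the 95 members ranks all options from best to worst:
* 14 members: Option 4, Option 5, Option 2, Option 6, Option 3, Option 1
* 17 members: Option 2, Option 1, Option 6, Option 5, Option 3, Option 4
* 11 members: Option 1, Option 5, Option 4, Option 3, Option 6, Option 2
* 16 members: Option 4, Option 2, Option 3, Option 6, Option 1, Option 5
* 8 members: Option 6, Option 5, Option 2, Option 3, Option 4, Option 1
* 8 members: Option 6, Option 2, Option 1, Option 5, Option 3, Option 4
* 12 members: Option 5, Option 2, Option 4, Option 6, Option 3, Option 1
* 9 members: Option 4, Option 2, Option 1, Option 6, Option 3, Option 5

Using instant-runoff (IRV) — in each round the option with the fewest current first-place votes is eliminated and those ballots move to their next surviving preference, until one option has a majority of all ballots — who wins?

Round 1: Option 1 11, Option 2 17, Option 3 0, Option 4 39, Option 5 12, Option 6 16. Option 3 eliminated.
Round 2: Option 1 11, Option 2 17, Option 4 39, Option 5 12, Option 6 16. Option 1 eliminated.
Round 3: Option 2 17, Option 4 39, Option 5 23, Option 6 16. Option 6 eliminated.
Round 4: Option 2 25, Option 4 39, Option 5 31. Option 2 eliminated.
Round 5: Option 4 39, Option 5 56. Option 5 has a majority (≥48).

Option 5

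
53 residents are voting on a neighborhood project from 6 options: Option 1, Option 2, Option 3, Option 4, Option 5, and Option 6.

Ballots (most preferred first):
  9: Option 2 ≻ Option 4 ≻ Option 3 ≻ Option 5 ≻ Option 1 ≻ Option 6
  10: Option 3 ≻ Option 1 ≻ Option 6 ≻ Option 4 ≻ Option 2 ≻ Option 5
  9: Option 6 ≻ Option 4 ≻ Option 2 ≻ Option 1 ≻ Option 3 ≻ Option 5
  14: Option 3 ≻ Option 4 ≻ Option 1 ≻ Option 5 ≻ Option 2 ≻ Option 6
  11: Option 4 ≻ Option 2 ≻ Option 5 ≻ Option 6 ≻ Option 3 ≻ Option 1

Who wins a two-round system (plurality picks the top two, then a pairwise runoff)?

Round 1 first-place votes: Option 1 0, Option 2 9, Option 3 24, Option 4 11, Option 5 0, Option 6 9. Option 3 and Option 4 advance.
Runoff: Option 3 is ranked above Option 4 on 24 ballots, Option 4 above Option 3 on 29.

Option 4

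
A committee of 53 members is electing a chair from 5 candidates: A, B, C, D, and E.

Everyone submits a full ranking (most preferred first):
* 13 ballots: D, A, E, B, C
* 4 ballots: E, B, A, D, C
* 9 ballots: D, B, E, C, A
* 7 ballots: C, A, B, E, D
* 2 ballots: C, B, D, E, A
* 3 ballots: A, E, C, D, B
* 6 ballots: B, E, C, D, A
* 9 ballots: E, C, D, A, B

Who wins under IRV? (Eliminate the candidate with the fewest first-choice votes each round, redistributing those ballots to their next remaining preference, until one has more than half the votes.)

Round 1: A 3, B 6, C 9, D 22, E 13. A eliminated.
Round 2: B 6, C 9, D 22, E 16. B eliminated.
Round 3: C 9, D 22, E 22. C eliminated.
Round 4: D 24, E 29. E has a majority (≥27).

E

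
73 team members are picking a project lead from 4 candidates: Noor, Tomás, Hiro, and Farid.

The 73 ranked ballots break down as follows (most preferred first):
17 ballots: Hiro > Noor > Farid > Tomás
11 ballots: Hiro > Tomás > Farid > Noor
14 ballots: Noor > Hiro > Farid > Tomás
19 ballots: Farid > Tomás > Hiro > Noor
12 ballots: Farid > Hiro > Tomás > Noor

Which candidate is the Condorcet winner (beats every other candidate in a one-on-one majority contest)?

Hiro vs Noor: 59–14
Hiro vs Tomás: 54–19
Hiro vs Farid: 42–31
Hiro beats every other candidate.

Hiro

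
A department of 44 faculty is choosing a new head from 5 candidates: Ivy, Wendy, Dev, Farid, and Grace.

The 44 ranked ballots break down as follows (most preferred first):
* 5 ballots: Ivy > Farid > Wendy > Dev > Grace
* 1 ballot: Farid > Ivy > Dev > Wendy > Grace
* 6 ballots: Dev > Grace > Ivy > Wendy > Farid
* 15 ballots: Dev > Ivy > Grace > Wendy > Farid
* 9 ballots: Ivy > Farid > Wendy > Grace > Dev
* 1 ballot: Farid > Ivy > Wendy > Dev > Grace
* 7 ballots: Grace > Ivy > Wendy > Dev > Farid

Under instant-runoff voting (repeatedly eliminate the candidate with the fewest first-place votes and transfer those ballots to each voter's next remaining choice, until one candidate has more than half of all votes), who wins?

Round 1: Ivy 14, Wendy 0, Dev 21, Farid 2, Grace 7. Wendy eliminated.
Round 2: Ivy 14, Dev 21, Farid 2, Grace 7. Farid eliminated.
Round 3: Ivy 16, Dev 21, Grace 7. Grace eliminated.
Round 4: Ivy 23, Dev 21. Ivy has a majority (≥23).

Ivy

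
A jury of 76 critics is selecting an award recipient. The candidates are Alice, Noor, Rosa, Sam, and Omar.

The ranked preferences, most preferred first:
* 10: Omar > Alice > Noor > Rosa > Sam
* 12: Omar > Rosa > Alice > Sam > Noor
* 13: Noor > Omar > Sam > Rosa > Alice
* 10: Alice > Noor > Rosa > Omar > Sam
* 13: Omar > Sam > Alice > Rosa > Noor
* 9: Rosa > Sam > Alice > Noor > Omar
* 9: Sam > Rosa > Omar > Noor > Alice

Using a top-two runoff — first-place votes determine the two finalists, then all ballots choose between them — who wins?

Omar

Round 1 first-place votes: Alice 10, Noor 13, Rosa 9, Sam 9, Omar 35. Omar and Noor advance.
Runoff: Omar is ranked above Noor on 44 ballots, Noor above Omar on 32.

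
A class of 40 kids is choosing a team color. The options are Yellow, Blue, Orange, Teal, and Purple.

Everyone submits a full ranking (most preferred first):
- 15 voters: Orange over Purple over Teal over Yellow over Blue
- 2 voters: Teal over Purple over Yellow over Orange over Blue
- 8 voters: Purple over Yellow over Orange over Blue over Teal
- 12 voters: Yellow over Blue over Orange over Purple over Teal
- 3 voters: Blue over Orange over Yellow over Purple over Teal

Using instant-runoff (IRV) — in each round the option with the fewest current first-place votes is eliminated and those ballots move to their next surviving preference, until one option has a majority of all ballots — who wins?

Round 1: Yellow 12, Blue 3, Orange 15, Teal 2, Purple 8. Teal eliminated.
Round 2: Yellow 12, Blue 3, Orange 15, Purple 10. Blue eliminated.
Round 3: Yellow 12, Orange 18, Purple 10. Purple eliminated.
Round 4: Yellow 22, Orange 18. Yellow has a majority (≥21).

Yellow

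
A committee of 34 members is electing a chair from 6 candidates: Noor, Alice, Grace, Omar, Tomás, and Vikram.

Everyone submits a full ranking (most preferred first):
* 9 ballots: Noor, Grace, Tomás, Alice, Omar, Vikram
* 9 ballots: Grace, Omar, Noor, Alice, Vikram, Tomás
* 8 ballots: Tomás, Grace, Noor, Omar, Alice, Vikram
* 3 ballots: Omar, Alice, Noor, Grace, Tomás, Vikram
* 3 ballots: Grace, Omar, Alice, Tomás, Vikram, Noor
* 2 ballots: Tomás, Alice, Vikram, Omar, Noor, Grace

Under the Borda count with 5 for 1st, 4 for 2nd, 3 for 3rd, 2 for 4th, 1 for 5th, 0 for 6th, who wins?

Grace

Noor: 9×5 + 9×3 + 8×3 + 3×3 + 3×0 + 2×1 = 107
Alice: 9×2 + 9×2 + 8×1 + 3×4 + 3×3 + 2×4 = 73
Grace: 9×4 + 9×5 + 8×4 + 3×2 + 3×5 + 2×0 = 134
Omar: 9×1 + 9×4 + 8×2 + 3×5 + 3×4 + 2×2 = 92
Tomás: 9×3 + 9×0 + 8×5 + 3×1 + 3×2 + 2×5 = 86
Vikram: 9×0 + 9×1 + 8×0 + 3×0 + 3×1 + 2×3 = 18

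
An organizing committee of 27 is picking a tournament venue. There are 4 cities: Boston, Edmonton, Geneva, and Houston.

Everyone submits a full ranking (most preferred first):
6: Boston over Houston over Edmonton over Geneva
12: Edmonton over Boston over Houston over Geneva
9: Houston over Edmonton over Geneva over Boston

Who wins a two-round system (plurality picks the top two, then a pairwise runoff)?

Houston

Round 1 first-place votes: Boston 6, Edmonton 12, Geneva 0, Houston 9. Edmonton and Houston advance.
Runoff: Edmonton is ranked above Houston on 12 ballots, Houston above Edmonton on 15.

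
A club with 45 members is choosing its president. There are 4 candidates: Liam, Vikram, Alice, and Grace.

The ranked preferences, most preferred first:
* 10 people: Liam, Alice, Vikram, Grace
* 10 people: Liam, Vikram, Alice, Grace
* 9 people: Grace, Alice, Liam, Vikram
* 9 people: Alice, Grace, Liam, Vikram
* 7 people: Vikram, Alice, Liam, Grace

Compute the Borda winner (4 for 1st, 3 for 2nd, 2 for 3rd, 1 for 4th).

Alice

Liam: 10×4 + 10×4 + 9×2 + 9×2 + 7×2 = 130
Vikram: 10×2 + 10×3 + 9×1 + 9×1 + 7×4 = 96
Alice: 10×3 + 10×2 + 9×3 + 9×4 + 7×3 = 134
Grace: 10×1 + 10×1 + 9×4 + 9×3 + 7×1 = 90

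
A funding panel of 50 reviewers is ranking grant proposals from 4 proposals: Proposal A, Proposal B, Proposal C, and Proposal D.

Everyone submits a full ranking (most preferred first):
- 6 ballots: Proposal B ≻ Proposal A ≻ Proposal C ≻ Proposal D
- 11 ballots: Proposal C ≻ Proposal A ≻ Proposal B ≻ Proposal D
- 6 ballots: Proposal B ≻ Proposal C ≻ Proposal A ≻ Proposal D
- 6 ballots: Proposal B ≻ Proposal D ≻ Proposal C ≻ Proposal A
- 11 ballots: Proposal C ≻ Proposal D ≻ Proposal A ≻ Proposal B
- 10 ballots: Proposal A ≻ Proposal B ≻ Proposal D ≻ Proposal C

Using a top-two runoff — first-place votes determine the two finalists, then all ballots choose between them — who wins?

Round 1 first-place votes: Proposal A 10, Proposal B 18, Proposal C 22, Proposal D 0. Proposal C and Proposal B advance.
Runoff: Proposal C is ranked above Proposal B on 22 ballots, Proposal B above Proposal C on 28.

Proposal B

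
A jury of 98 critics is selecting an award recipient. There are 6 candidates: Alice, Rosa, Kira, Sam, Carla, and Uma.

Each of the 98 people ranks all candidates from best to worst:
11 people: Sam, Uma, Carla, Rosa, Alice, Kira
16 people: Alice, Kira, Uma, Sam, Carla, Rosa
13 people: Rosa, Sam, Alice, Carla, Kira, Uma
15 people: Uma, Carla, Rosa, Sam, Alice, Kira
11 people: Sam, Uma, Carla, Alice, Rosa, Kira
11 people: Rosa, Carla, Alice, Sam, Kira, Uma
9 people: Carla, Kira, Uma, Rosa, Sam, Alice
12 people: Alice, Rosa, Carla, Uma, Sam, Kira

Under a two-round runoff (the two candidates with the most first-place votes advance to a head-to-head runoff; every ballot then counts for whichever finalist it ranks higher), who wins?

Round 1 first-place votes: Alice 28, Rosa 24, Kira 0, Sam 22, Carla 9, Uma 15. Alice and Rosa advance.
Runoff: Alice is ranked above Rosa on 39 ballots, Rosa above Alice on 59.

Rosa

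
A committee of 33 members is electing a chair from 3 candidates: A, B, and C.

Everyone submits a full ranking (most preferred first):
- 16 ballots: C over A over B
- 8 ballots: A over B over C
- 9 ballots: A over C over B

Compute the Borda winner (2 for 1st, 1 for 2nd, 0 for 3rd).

A: 16×1 + 8×2 + 9×2 = 50
B: 16×0 + 8×1 + 9×0 = 8
C: 16×2 + 8×0 + 9×1 = 41

A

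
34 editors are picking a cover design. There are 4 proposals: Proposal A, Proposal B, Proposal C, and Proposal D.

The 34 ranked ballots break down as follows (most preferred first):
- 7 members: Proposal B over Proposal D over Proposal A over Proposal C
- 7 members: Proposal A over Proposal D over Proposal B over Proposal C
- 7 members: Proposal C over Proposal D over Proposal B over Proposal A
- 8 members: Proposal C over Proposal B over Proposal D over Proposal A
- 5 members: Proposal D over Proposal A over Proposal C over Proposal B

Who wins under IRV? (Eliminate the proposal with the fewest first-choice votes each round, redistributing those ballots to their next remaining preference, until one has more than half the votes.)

Round 1: Proposal A 7, Proposal B 7, Proposal C 15, Proposal D 5. Proposal D eliminated.
Round 2: Proposal A 12, Proposal B 7, Proposal C 15. Proposal B eliminated.
Round 3: Proposal A 19, Proposal C 15. Proposal A has a majority (≥18).

Proposal A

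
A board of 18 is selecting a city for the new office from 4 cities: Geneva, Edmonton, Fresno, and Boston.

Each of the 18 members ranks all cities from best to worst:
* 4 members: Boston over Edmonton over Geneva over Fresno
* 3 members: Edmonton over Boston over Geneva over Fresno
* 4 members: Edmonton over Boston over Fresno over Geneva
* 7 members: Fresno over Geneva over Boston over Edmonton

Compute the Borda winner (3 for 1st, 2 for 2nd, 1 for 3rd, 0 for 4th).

Boston

Geneva: 4×1 + 3×1 + 4×0 + 7×2 = 21
Edmonton: 4×2 + 3×3 + 4×3 + 7×0 = 29
Fresno: 4×0 + 3×0 + 4×1 + 7×3 = 25
Boston: 4×3 + 3×2 + 4×2 + 7×1 = 33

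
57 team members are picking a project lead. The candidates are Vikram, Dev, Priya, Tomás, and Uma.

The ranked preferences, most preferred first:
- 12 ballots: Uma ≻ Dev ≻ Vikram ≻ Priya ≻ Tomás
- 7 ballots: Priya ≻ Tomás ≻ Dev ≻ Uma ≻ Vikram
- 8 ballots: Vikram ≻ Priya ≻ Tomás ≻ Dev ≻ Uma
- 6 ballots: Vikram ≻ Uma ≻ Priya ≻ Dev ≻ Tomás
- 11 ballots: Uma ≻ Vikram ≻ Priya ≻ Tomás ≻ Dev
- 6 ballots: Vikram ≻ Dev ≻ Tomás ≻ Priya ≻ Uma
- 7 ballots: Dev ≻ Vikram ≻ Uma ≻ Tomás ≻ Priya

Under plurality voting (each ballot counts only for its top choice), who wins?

First-place votes: Vikram 20, Dev 7, Priya 7, Tomás 0, Uma 23.

Uma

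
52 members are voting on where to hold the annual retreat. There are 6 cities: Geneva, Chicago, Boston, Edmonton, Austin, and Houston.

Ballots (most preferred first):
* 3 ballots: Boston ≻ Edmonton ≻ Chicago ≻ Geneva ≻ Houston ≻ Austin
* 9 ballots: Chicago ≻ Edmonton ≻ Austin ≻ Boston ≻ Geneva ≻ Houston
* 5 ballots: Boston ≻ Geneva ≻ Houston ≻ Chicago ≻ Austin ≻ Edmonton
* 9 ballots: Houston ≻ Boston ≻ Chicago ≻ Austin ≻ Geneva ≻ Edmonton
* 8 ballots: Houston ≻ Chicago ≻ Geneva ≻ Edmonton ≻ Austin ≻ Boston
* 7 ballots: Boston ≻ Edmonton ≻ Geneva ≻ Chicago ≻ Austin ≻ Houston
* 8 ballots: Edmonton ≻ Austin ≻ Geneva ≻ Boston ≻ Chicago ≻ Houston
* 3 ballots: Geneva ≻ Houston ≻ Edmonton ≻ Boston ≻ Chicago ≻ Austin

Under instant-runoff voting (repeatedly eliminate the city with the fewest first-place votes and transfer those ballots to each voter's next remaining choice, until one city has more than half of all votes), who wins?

Boston

Round 1: Geneva 3, Chicago 9, Boston 15, Edmonton 8, Austin 0, Houston 17. Austin eliminated.
Round 2: Geneva 3, Chicago 9, Boston 15, Edmonton 8, Houston 17. Geneva eliminated.
Round 3: Chicago 9, Boston 15, Edmonton 8, Houston 20. Edmonton eliminated.
Round 4: Chicago 9, Boston 23, Houston 20. Chicago eliminated.
Round 5: Boston 32, Houston 20. Boston has a majority (≥27).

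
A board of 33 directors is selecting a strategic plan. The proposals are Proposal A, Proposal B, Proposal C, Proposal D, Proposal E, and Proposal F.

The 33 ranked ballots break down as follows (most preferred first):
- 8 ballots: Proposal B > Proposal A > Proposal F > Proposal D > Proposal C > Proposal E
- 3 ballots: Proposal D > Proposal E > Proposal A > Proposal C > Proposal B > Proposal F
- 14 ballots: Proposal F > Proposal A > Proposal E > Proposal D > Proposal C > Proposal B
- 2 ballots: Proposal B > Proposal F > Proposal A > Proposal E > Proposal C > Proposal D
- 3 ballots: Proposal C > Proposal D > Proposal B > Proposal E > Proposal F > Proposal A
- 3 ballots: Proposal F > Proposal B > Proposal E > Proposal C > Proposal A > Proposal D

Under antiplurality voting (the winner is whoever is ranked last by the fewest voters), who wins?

Last-place votes: Proposal A 3, Proposal B 14, Proposal C 0, Proposal D 5, Proposal E 8, Proposal F 3.

Proposal C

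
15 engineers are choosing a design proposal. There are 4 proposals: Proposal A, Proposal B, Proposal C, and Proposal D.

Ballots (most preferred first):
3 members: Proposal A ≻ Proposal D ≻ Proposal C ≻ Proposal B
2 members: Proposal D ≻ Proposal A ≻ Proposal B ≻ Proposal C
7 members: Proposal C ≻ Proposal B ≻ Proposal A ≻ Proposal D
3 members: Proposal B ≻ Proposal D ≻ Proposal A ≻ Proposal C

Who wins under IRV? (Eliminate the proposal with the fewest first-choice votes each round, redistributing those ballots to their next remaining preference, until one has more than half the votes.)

Round 1: Proposal A 3, Proposal B 3, Proposal C 7, Proposal D 2. Proposal D eliminated.
Round 2: Proposal A 5, Proposal B 3, Proposal C 7. Proposal B eliminated.
Round 3: Proposal A 8, Proposal C 7. Proposal A has a majority (≥8).

Proposal A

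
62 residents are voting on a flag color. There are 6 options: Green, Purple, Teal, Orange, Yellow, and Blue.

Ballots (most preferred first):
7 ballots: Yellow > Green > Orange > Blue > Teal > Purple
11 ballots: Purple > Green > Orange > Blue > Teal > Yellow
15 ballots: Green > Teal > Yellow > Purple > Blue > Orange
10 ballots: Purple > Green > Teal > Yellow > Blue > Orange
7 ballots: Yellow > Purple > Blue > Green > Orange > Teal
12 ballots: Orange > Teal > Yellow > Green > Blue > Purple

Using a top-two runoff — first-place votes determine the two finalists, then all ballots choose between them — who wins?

Green

Round 1 first-place votes: Green 15, Purple 21, Teal 0, Orange 12, Yellow 14, Blue 0. Purple and Green advance.
Runoff: Purple is ranked above Green on 28 ballots, Green above Purple on 34.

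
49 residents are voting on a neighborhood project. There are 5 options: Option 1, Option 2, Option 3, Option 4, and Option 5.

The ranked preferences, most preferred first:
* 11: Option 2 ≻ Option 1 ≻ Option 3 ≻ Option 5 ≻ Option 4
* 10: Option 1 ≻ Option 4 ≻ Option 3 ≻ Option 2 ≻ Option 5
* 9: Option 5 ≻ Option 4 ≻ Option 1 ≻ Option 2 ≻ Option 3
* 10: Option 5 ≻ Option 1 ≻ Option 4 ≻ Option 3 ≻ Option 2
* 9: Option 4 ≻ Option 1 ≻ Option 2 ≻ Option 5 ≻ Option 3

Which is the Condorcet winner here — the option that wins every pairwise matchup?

Option 1 vs Option 2: 38–11
Option 1 vs Option 3: 49–0
Option 1 vs Option 4: 31–18
Option 1 vs Option 5: 30–19
Option 1 beats every other option.

Option 1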